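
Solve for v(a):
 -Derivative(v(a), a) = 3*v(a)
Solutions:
 v(a) = C1*exp(-3*a)


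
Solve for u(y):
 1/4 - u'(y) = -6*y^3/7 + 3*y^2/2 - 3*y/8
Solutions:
 u(y) = C1 + 3*y^4/14 - y^3/2 + 3*y^2/16 + y/4


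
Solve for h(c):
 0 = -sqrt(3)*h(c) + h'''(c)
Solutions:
 h(c) = C3*exp(3^(1/6)*c) + (C1*sin(3^(2/3)*c/2) + C2*cos(3^(2/3)*c/2))*exp(-3^(1/6)*c/2)


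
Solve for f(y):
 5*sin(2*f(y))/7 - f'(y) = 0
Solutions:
 -5*y/7 + log(cos(2*f(y)) - 1)/4 - log(cos(2*f(y)) + 1)/4 = C1


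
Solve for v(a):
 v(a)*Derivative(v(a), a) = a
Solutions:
 v(a) = -sqrt(C1 + a^2)
 v(a) = sqrt(C1 + a^2)


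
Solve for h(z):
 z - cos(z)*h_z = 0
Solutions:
 h(z) = C1 + Integral(z/cos(z), z)


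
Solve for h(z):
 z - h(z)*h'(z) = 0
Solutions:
 h(z) = -sqrt(C1 + z^2)
 h(z) = sqrt(C1 + z^2)


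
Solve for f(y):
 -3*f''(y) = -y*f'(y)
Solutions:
 f(y) = C1 + C2*erfi(sqrt(6)*y/6)


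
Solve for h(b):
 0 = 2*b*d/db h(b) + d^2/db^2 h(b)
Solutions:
 h(b) = C1 + C2*erf(b)


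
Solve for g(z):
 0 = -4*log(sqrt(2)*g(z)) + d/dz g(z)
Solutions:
 -Integral(1/(2*log(_y) + log(2)), (_y, g(z)))/2 = C1 - z


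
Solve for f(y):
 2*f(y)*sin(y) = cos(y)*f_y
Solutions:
 f(y) = C1/cos(y)^2


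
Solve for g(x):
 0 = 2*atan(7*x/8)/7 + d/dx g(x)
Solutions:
 g(x) = C1 - 2*x*atan(7*x/8)/7 + 8*log(49*x^2 + 64)/49


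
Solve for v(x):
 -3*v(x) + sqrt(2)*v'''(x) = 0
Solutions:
 v(x) = C3*exp(2^(5/6)*3^(1/3)*x/2) + (C1*sin(6^(5/6)*x/4) + C2*cos(6^(5/6)*x/4))*exp(-2^(5/6)*3^(1/3)*x/4)


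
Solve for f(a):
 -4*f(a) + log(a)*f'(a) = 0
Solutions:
 f(a) = C1*exp(4*li(a))


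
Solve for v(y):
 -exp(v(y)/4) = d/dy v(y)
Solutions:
 v(y) = 4*log(1/(C1 + y)) + 8*log(2)


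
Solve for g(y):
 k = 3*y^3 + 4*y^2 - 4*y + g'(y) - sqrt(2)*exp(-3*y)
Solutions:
 g(y) = C1 + k*y - 3*y^4/4 - 4*y^3/3 + 2*y^2 - sqrt(2)*exp(-3*y)/3


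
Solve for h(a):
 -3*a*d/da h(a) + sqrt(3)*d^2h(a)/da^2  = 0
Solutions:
 h(a) = C1 + C2*erfi(sqrt(2)*3^(1/4)*a/2)


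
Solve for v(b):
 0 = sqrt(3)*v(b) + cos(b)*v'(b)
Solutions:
 v(b) = C1*(sin(b) - 1)^(sqrt(3)/2)/(sin(b) + 1)^(sqrt(3)/2)


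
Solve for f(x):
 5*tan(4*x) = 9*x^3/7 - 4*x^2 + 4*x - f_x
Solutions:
 f(x) = C1 + 9*x^4/28 - 4*x^3/3 + 2*x^2 + 5*log(cos(4*x))/4


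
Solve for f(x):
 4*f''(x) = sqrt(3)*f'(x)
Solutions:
 f(x) = C1 + C2*exp(sqrt(3)*x/4)


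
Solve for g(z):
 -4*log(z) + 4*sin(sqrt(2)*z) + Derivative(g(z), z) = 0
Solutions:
 g(z) = C1 + 4*z*log(z) - 4*z + 2*sqrt(2)*cos(sqrt(2)*z)


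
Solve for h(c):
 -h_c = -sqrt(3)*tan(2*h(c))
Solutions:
 h(c) = -asin(C1*exp(2*sqrt(3)*c))/2 + pi/2
 h(c) = asin(C1*exp(2*sqrt(3)*c))/2


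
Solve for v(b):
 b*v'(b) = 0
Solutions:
 v(b) = C1


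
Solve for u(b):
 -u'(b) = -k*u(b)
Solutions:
 u(b) = C1*exp(b*k)


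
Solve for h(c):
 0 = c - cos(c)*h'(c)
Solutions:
 h(c) = C1 + Integral(c/cos(c), c)


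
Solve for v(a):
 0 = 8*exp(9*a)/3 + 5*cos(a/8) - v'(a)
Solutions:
 v(a) = C1 + 8*exp(9*a)/27 + 40*sin(a/8)


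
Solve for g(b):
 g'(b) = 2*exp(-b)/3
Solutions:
 g(b) = C1 - 2*exp(-b)/3


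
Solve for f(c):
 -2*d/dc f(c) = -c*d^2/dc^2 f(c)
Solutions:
 f(c) = C1 + C2*c^3


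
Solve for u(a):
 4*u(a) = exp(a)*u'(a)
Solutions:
 u(a) = C1*exp(-4*exp(-a))


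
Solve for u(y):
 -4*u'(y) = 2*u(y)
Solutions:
 u(y) = C1*exp(-y/2)


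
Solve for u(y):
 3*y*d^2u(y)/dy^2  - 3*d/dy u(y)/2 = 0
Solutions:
 u(y) = C1 + C2*y^(3/2)


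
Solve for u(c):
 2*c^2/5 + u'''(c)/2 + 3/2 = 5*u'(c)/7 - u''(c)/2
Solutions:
 u(c) = C1 + C2*exp(c*(-7 + sqrt(329))/14) + C3*exp(-c*(7 + sqrt(329))/14) + 14*c^3/75 + 49*c^2/125 + 4291*c/1250


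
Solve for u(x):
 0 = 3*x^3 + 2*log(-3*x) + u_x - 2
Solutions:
 u(x) = C1 - 3*x^4/4 - 2*x*log(-x) + 2*x*(2 - log(3))


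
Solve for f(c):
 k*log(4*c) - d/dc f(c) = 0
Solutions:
 f(c) = C1 + c*k*log(c) - c*k + c*k*log(4)


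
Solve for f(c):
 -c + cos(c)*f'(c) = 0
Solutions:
 f(c) = C1 + Integral(c/cos(c), c)


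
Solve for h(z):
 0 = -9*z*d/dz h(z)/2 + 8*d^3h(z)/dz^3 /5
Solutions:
 h(z) = C1 + Integral(C2*airyai(2^(2/3)*45^(1/3)*z/4) + C3*airybi(2^(2/3)*45^(1/3)*z/4), z)


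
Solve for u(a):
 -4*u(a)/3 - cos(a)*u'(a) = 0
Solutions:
 u(a) = C1*(sin(a) - 1)^(2/3)/(sin(a) + 1)^(2/3)


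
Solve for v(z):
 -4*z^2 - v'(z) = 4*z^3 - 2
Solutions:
 v(z) = C1 - z^4 - 4*z^3/3 + 2*z


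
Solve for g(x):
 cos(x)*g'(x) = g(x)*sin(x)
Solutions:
 g(x) = C1/cos(x)


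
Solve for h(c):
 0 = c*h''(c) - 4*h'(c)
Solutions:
 h(c) = C1 + C2*c^5


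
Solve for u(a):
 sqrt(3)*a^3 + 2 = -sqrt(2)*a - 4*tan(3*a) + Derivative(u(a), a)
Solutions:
 u(a) = C1 + sqrt(3)*a^4/4 + sqrt(2)*a^2/2 + 2*a - 4*log(cos(3*a))/3


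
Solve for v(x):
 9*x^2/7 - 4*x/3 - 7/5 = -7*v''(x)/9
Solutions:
 v(x) = C1 + C2*x - 27*x^4/196 + 2*x^3/7 + 9*x^2/10


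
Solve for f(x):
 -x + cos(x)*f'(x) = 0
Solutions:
 f(x) = C1 + Integral(x/cos(x), x)


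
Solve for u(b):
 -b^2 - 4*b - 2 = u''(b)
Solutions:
 u(b) = C1 + C2*b - b^4/12 - 2*b^3/3 - b^2


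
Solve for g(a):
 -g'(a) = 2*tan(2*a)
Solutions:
 g(a) = C1 + log(cos(2*a))


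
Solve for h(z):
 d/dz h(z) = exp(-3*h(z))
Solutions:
 h(z) = log(C1 + 3*z)/3
 h(z) = log((-3^(1/3) - 3^(5/6)*I)*(C1 + z)^(1/3)/2)
 h(z) = log((-3^(1/3) + 3^(5/6)*I)*(C1 + z)^(1/3)/2)


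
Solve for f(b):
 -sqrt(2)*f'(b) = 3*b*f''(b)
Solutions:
 f(b) = C1 + C2*b^(1 - sqrt(2)/3)


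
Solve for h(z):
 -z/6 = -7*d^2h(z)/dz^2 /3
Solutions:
 h(z) = C1 + C2*z + z^3/84


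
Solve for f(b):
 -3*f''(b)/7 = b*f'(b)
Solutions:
 f(b) = C1 + C2*erf(sqrt(42)*b/6)


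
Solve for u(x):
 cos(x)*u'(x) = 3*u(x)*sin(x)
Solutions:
 u(x) = C1/cos(x)^3


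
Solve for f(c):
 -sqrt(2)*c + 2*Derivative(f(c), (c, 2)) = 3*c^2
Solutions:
 f(c) = C1 + C2*c + c^4/8 + sqrt(2)*c^3/12


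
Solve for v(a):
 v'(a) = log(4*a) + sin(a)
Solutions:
 v(a) = C1 + a*log(a) - a + 2*a*log(2) - cos(a)


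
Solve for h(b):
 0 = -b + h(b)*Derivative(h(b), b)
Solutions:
 h(b) = -sqrt(C1 + b^2)
 h(b) = sqrt(C1 + b^2)


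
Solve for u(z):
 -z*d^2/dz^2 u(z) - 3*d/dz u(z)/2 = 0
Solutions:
 u(z) = C1 + C2/sqrt(z)


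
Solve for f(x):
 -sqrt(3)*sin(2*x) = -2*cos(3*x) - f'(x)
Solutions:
 f(x) = C1 - 2*sin(3*x)/3 - sqrt(3)*cos(2*x)/2


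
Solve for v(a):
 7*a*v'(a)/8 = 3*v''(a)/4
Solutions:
 v(a) = C1 + C2*erfi(sqrt(21)*a/6)


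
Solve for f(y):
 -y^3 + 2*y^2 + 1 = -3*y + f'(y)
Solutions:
 f(y) = C1 - y^4/4 + 2*y^3/3 + 3*y^2/2 + y


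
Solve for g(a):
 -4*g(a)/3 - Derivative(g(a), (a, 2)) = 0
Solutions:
 g(a) = C1*sin(2*sqrt(3)*a/3) + C2*cos(2*sqrt(3)*a/3)


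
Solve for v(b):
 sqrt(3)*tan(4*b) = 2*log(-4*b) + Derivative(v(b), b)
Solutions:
 v(b) = C1 - 2*b*log(-b) - 4*b*log(2) + 2*b - sqrt(3)*log(cos(4*b))/4


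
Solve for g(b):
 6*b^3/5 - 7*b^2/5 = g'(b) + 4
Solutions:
 g(b) = C1 + 3*b^4/10 - 7*b^3/15 - 4*b


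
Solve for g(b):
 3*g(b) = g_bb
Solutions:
 g(b) = C1*exp(-sqrt(3)*b) + C2*exp(sqrt(3)*b)


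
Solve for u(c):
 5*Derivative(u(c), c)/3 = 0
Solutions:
 u(c) = C1


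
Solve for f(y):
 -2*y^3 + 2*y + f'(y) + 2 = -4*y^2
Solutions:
 f(y) = C1 + y^4/2 - 4*y^3/3 - y^2 - 2*y


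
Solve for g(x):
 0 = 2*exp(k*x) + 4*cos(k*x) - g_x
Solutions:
 g(x) = C1 + 2*exp(k*x)/k + 4*sin(k*x)/k


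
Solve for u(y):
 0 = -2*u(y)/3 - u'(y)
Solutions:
 u(y) = C1*exp(-2*y/3)


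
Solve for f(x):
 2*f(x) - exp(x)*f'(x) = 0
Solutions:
 f(x) = C1*exp(-2*exp(-x))


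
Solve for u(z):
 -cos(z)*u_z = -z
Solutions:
 u(z) = C1 + Integral(z/cos(z), z)


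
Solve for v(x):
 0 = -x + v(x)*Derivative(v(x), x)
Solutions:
 v(x) = -sqrt(C1 + x^2)
 v(x) = sqrt(C1 + x^2)


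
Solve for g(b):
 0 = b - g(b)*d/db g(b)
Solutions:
 g(b) = -sqrt(C1 + b^2)
 g(b) = sqrt(C1 + b^2)


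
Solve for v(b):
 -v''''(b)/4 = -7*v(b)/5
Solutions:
 v(b) = C1*exp(-sqrt(2)*5^(3/4)*7^(1/4)*b/5) + C2*exp(sqrt(2)*5^(3/4)*7^(1/4)*b/5) + C3*sin(sqrt(2)*5^(3/4)*7^(1/4)*b/5) + C4*cos(sqrt(2)*5^(3/4)*7^(1/4)*b/5)


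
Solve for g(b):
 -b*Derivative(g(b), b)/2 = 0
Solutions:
 g(b) = C1


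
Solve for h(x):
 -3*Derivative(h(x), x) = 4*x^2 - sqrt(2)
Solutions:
 h(x) = C1 - 4*x^3/9 + sqrt(2)*x/3


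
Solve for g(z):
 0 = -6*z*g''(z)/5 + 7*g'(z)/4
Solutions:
 g(z) = C1 + C2*z^(59/24)


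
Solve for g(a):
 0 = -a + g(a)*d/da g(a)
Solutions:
 g(a) = -sqrt(C1 + a^2)
 g(a) = sqrt(C1 + a^2)


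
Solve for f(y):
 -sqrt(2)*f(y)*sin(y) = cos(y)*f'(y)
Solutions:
 f(y) = C1*cos(y)^(sqrt(2))


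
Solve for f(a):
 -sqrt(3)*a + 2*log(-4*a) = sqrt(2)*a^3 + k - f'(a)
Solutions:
 f(a) = C1 + sqrt(2)*a^4/4 + sqrt(3)*a^2/2 + a*(k - 4*log(2) + 2) - 2*a*log(-a)


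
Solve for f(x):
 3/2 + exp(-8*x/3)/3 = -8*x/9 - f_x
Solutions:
 f(x) = C1 - 4*x^2/9 - 3*x/2 + exp(-8*x/3)/8


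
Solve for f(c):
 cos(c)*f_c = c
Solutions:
 f(c) = C1 + Integral(c/cos(c), c)


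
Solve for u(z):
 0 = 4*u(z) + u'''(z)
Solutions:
 u(z) = C3*exp(-2^(2/3)*z) + (C1*sin(2^(2/3)*sqrt(3)*z/2) + C2*cos(2^(2/3)*sqrt(3)*z/2))*exp(2^(2/3)*z/2)


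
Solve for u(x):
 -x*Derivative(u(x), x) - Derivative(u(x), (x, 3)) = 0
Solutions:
 u(x) = C1 + Integral(C2*airyai(-x) + C3*airybi(-x), x)


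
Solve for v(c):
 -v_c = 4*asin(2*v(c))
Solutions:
 Integral(1/asin(2*_y), (_y, v(c))) = C1 - 4*c


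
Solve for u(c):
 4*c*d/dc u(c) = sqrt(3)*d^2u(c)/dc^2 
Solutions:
 u(c) = C1 + C2*erfi(sqrt(2)*3^(3/4)*c/3)


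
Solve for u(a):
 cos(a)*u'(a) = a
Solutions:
 u(a) = C1 + Integral(a/cos(a), a)


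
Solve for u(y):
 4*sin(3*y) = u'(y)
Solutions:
 u(y) = C1 - 4*cos(3*y)/3


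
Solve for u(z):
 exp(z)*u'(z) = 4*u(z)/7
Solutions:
 u(z) = C1*exp(-4*exp(-z)/7)


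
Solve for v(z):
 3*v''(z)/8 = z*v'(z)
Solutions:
 v(z) = C1 + C2*erfi(2*sqrt(3)*z/3)


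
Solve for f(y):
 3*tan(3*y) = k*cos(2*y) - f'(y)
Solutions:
 f(y) = C1 + k*sin(2*y)/2 + log(cos(3*y))


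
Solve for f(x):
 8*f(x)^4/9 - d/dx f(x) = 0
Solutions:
 f(x) = 3^(1/3)*(-1/(C1 + 8*x))^(1/3)
 f(x) = (-1/(C1 + 8*x))^(1/3)*(-3^(1/3) - 3^(5/6)*I)/2
 f(x) = (-1/(C1 + 8*x))^(1/3)*(-3^(1/3) + 3^(5/6)*I)/2


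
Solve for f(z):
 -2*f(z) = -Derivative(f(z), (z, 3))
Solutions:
 f(z) = C3*exp(2^(1/3)*z) + (C1*sin(2^(1/3)*sqrt(3)*z/2) + C2*cos(2^(1/3)*sqrt(3)*z/2))*exp(-2^(1/3)*z/2)


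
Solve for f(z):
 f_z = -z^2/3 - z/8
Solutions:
 f(z) = C1 - z^3/9 - z^2/16


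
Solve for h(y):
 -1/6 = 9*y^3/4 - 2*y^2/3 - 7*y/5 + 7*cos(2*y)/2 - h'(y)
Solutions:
 h(y) = C1 + 9*y^4/16 - 2*y^3/9 - 7*y^2/10 + y/6 + 7*sin(2*y)/4


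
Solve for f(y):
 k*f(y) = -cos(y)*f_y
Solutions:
 f(y) = C1*exp(k*(log(sin(y) - 1) - log(sin(y) + 1))/2)


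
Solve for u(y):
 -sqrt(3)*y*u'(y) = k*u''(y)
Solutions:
 u(y) = C1 + C2*sqrt(k)*erf(sqrt(2)*3^(1/4)*y*sqrt(1/k)/2)


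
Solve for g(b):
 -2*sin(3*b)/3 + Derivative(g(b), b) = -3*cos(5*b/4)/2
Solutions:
 g(b) = C1 - 6*sin(5*b/4)/5 - 2*cos(3*b)/9


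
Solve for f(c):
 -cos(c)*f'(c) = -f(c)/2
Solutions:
 f(c) = C1*(sin(c) + 1)^(1/4)/(sin(c) - 1)^(1/4)


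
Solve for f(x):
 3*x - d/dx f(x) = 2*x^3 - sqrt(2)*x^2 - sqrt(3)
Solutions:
 f(x) = C1 - x^4/2 + sqrt(2)*x^3/3 + 3*x^2/2 + sqrt(3)*x


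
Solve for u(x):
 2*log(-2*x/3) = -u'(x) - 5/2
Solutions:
 u(x) = C1 - 2*x*log(-x) + x*(-2*log(2) - 1/2 + 2*log(3))


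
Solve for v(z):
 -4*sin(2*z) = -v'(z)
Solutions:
 v(z) = C1 - 2*cos(2*z)


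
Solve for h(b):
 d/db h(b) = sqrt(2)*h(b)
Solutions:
 h(b) = C1*exp(sqrt(2)*b)


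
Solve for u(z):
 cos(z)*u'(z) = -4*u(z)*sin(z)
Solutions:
 u(z) = C1*cos(z)^4


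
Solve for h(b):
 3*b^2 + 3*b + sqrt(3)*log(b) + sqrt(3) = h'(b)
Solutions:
 h(b) = C1 + b^3 + 3*b^2/2 + sqrt(3)*b*log(b)


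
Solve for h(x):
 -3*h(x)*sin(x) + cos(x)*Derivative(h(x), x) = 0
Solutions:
 h(x) = C1/cos(x)^3


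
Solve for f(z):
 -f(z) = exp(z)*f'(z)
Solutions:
 f(z) = C1*exp(exp(-z))


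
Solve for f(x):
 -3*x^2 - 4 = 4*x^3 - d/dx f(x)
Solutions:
 f(x) = C1 + x^4 + x^3 + 4*x


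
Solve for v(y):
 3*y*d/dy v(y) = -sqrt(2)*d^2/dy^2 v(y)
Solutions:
 v(y) = C1 + C2*erf(2^(1/4)*sqrt(3)*y/2)


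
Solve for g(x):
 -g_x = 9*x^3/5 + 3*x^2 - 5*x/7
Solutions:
 g(x) = C1 - 9*x^4/20 - x^3 + 5*x^2/14


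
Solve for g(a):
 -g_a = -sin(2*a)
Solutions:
 g(a) = C1 - cos(2*a)/2


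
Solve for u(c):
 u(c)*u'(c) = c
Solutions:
 u(c) = -sqrt(C1 + c^2)
 u(c) = sqrt(C1 + c^2)


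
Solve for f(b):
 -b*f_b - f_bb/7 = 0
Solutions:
 f(b) = C1 + C2*erf(sqrt(14)*b/2)


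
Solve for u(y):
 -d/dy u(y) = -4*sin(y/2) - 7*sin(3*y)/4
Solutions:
 u(y) = C1 - 8*cos(y/2) - 7*cos(3*y)/12


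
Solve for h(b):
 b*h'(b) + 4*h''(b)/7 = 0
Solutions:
 h(b) = C1 + C2*erf(sqrt(14)*b/4)


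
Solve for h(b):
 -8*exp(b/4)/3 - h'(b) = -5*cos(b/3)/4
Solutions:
 h(b) = C1 - 32*exp(b/4)/3 + 15*sin(b/3)/4


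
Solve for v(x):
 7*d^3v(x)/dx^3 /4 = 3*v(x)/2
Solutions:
 v(x) = C3*exp(6^(1/3)*7^(2/3)*x/7) + (C1*sin(2^(1/3)*3^(5/6)*7^(2/3)*x/14) + C2*cos(2^(1/3)*3^(5/6)*7^(2/3)*x/14))*exp(-6^(1/3)*7^(2/3)*x/14)


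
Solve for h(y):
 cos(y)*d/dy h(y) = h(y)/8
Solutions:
 h(y) = C1*(sin(y) + 1)^(1/16)/(sin(y) - 1)^(1/16)


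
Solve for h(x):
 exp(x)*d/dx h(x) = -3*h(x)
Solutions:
 h(x) = C1*exp(3*exp(-x))


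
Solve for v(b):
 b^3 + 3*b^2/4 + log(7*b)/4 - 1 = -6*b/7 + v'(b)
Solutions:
 v(b) = C1 + b^4/4 + b^3/4 + 3*b^2/7 + b*log(b)/4 - 5*b/4 + b*log(7)/4


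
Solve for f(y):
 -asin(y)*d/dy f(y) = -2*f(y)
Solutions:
 f(y) = C1*exp(2*Integral(1/asin(y), y))


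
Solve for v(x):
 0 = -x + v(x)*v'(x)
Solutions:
 v(x) = -sqrt(C1 + x^2)
 v(x) = sqrt(C1 + x^2)


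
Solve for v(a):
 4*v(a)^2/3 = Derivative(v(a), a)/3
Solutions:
 v(a) = -1/(C1 + 4*a)


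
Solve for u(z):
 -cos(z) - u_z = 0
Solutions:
 u(z) = C1 - sin(z)


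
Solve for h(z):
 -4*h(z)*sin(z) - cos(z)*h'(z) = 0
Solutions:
 h(z) = C1*cos(z)^4


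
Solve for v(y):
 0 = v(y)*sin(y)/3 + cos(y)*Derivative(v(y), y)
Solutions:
 v(y) = C1*cos(y)^(1/3)


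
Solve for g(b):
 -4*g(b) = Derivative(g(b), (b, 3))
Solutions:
 g(b) = C3*exp(-2^(2/3)*b) + (C1*sin(2^(2/3)*sqrt(3)*b/2) + C2*cos(2^(2/3)*sqrt(3)*b/2))*exp(2^(2/3)*b/2)


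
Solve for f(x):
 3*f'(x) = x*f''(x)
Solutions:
 f(x) = C1 + C2*x^4


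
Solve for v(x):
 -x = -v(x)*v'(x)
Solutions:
 v(x) = -sqrt(C1 + x^2)
 v(x) = sqrt(C1 + x^2)


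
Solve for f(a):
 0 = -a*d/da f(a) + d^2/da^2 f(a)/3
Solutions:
 f(a) = C1 + C2*erfi(sqrt(6)*a/2)


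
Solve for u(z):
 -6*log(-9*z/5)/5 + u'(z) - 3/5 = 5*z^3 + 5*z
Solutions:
 u(z) = C1 + 5*z^4/4 + 5*z^2/2 + 6*z*log(-z)/5 + 3*z*(-2*log(5) - 1 + 4*log(3))/5


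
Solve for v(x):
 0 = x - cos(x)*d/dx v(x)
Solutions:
 v(x) = C1 + Integral(x/cos(x), x)


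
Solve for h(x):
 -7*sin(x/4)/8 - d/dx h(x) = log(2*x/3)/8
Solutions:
 h(x) = C1 - x*log(x)/8 - x*log(2)/8 + x/8 + x*log(3)/8 + 7*cos(x/4)/2


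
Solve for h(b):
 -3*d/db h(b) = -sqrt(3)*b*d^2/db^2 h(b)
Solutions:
 h(b) = C1 + C2*b^(1 + sqrt(3))


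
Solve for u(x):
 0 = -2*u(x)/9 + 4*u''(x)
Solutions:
 u(x) = C1*exp(-sqrt(2)*x/6) + C2*exp(sqrt(2)*x/6)


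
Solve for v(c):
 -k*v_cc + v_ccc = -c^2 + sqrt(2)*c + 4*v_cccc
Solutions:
 v(c) = C1 + C2*c + C3*exp(c*(1 - sqrt(1 - 16*k))/8) + C4*exp(c*(sqrt(1 - 16*k) + 1)/8) + c^4/(12*k) + c^3*(-sqrt(2) + 2/k)/(6*k) + c^2*(-4 - sqrt(2)/2 + 1/k)/k^2


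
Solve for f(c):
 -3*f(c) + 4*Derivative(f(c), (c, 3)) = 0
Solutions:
 f(c) = C3*exp(6^(1/3)*c/2) + (C1*sin(2^(1/3)*3^(5/6)*c/4) + C2*cos(2^(1/3)*3^(5/6)*c/4))*exp(-6^(1/3)*c/4)


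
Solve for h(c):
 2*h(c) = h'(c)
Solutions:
 h(c) = C1*exp(2*c)


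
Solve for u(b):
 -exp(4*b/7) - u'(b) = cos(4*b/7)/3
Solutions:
 u(b) = C1 - 7*exp(4*b/7)/4 - 7*sin(4*b/7)/12


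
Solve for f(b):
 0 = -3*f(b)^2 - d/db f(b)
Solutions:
 f(b) = 1/(C1 + 3*b)


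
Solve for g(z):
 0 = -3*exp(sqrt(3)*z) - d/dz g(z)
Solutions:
 g(z) = C1 - sqrt(3)*exp(sqrt(3)*z)


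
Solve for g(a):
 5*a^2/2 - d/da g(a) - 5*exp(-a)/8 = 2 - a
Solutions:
 g(a) = C1 + 5*a^3/6 + a^2/2 - 2*a + 5*exp(-a)/8


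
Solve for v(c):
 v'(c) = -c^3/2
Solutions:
 v(c) = C1 - c^4/8


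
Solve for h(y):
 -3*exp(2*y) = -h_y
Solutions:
 h(y) = C1 + 3*exp(2*y)/2


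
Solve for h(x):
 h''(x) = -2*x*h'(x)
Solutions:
 h(x) = C1 + C2*erf(x)


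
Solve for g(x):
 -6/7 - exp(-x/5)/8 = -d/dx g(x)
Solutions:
 g(x) = C1 + 6*x/7 - 5*exp(-x/5)/8


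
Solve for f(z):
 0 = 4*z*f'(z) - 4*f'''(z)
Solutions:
 f(z) = C1 + Integral(C2*airyai(z) + C3*airybi(z), z)


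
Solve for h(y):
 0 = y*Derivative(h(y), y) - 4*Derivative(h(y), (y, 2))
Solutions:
 h(y) = C1 + C2*erfi(sqrt(2)*y/4)


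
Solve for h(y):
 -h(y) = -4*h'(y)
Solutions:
 h(y) = C1*exp(y/4)


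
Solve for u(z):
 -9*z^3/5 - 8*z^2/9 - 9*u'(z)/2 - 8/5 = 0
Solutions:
 u(z) = C1 - z^4/10 - 16*z^3/243 - 16*z/45


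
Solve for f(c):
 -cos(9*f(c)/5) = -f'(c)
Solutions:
 -c - 5*log(sin(9*f(c)/5) - 1)/18 + 5*log(sin(9*f(c)/5) + 1)/18 = C1


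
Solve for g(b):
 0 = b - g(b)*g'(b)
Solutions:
 g(b) = -sqrt(C1 + b^2)
 g(b) = sqrt(C1 + b^2)


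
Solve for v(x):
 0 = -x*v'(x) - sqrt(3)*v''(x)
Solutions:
 v(x) = C1 + C2*erf(sqrt(2)*3^(3/4)*x/6)


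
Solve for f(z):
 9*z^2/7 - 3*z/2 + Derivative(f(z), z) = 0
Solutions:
 f(z) = C1 - 3*z^3/7 + 3*z^2/4


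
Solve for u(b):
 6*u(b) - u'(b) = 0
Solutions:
 u(b) = C1*exp(6*b)


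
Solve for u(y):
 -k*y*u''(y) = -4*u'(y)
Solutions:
 u(y) = C1 + y^(((re(k) + 4)*re(k) + im(k)^2)/(re(k)^2 + im(k)^2))*(C2*sin(4*log(y)*Abs(im(k))/(re(k)^2 + im(k)^2)) + C3*cos(4*log(y)*im(k)/(re(k)^2 + im(k)^2)))


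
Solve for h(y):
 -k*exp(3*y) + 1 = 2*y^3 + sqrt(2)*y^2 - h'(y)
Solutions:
 h(y) = C1 + k*exp(3*y)/3 + y^4/2 + sqrt(2)*y^3/3 - y


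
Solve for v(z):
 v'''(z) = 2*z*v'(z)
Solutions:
 v(z) = C1 + Integral(C2*airyai(2^(1/3)*z) + C3*airybi(2^(1/3)*z), z)


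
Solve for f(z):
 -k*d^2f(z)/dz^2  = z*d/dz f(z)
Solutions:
 f(z) = C1 + C2*sqrt(k)*erf(sqrt(2)*z*sqrt(1/k)/2)


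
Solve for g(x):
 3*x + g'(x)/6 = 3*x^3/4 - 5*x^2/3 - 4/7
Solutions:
 g(x) = C1 + 9*x^4/8 - 10*x^3/3 - 9*x^2 - 24*x/7


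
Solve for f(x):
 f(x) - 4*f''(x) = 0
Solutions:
 f(x) = C1*exp(-x/2) + C2*exp(x/2)


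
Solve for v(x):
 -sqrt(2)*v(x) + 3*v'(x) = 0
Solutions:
 v(x) = C1*exp(sqrt(2)*x/3)


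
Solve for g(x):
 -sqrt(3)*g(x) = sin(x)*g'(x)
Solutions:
 g(x) = C1*(cos(x) + 1)^(sqrt(3)/2)/(cos(x) - 1)^(sqrt(3)/2)


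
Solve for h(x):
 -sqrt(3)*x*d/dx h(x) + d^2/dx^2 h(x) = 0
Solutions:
 h(x) = C1 + C2*erfi(sqrt(2)*3^(1/4)*x/2)


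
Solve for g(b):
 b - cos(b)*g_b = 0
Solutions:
 g(b) = C1 + Integral(b/cos(b), b)


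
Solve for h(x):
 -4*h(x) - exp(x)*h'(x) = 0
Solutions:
 h(x) = C1*exp(4*exp(-x))


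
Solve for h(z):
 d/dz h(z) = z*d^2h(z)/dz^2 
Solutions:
 h(z) = C1 + C2*z^2


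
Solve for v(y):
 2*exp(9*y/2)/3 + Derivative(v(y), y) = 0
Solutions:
 v(y) = C1 - 4*exp(9*y/2)/27


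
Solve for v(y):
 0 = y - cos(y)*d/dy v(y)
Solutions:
 v(y) = C1 + Integral(y/cos(y), y)


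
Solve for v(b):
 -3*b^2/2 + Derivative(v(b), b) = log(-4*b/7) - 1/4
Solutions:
 v(b) = C1 + b^3/2 + b*log(-b) + b*(-log(7) - 5/4 + 2*log(2))


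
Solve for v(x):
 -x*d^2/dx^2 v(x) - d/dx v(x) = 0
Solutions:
 v(x) = C1 + C2*log(x)


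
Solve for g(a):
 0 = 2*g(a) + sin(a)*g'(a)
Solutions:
 g(a) = C1*(cos(a) + 1)/(cos(a) - 1)


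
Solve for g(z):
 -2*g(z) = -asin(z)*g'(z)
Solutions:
 g(z) = C1*exp(2*Integral(1/asin(z), z))


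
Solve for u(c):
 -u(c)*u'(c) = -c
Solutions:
 u(c) = -sqrt(C1 + c^2)
 u(c) = sqrt(C1 + c^2)


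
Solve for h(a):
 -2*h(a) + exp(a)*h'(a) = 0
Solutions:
 h(a) = C1*exp(-2*exp(-a))


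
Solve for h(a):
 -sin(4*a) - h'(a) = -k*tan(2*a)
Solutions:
 h(a) = C1 - k*log(cos(2*a))/2 + cos(4*a)/4


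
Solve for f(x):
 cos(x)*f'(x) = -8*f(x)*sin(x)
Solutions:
 f(x) = C1*cos(x)^8


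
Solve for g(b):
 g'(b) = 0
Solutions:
 g(b) = C1


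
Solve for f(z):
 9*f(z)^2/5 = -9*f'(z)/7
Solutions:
 f(z) = 5/(C1 + 7*z)


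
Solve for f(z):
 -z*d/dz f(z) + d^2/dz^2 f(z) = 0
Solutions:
 f(z) = C1 + C2*erfi(sqrt(2)*z/2)


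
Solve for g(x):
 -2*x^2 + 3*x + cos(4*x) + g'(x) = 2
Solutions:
 g(x) = C1 + 2*x^3/3 - 3*x^2/2 + 2*x - sin(4*x)/4


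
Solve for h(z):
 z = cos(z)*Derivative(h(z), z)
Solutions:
 h(z) = C1 + Integral(z/cos(z), z)


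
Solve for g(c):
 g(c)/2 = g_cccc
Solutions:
 g(c) = C1*exp(-2^(3/4)*c/2) + C2*exp(2^(3/4)*c/2) + C3*sin(2^(3/4)*c/2) + C4*cos(2^(3/4)*c/2)


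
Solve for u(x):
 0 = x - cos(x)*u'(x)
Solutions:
 u(x) = C1 + Integral(x/cos(x), x)


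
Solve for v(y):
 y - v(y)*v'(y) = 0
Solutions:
 v(y) = -sqrt(C1 + y^2)
 v(y) = sqrt(C1 + y^2)


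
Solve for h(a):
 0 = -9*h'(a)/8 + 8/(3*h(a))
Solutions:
 h(a) = -sqrt(C1 + 384*a)/9
 h(a) = sqrt(C1 + 384*a)/9


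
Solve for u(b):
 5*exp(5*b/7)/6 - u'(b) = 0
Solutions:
 u(b) = C1 + 7*exp(5*b/7)/6


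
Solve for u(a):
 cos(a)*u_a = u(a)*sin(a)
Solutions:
 u(a) = C1/cos(a)


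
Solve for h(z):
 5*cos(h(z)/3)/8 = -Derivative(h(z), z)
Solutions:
 5*z/8 - 3*log(sin(h(z)/3) - 1)/2 + 3*log(sin(h(z)/3) + 1)/2 = C1


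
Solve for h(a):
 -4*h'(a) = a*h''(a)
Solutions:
 h(a) = C1 + C2/a^3


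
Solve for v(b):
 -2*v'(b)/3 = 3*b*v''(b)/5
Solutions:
 v(b) = C1 + C2/b^(1/9)


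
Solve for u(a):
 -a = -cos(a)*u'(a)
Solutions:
 u(a) = C1 + Integral(a/cos(a), a)


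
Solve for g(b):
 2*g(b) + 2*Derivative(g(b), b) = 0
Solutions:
 g(b) = C1*exp(-b)


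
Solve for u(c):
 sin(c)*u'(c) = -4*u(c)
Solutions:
 u(c) = C1*(cos(c)^2 + 2*cos(c) + 1)/(cos(c)^2 - 2*cos(c) + 1)


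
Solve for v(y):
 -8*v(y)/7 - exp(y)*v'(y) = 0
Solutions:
 v(y) = C1*exp(8*exp(-y)/7)


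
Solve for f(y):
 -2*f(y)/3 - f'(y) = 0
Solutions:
 f(y) = C1*exp(-2*y/3)


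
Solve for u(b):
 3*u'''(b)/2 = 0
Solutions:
 u(b) = C1 + C2*b + C3*b^2


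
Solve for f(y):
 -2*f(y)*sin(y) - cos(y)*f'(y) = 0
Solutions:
 f(y) = C1*cos(y)^2


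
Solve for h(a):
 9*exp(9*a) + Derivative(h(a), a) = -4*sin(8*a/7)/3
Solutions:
 h(a) = C1 - exp(9*a) + 7*cos(8*a/7)/6


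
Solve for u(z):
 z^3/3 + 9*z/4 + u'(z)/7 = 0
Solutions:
 u(z) = C1 - 7*z^4/12 - 63*z^2/8


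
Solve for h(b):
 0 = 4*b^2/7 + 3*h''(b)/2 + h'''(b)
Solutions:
 h(b) = C1 + C2*b + C3*exp(-3*b/2) - 2*b^4/63 + 16*b^3/189 - 32*b^2/189


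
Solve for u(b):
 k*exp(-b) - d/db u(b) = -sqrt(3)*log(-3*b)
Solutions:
 u(b) = C1 + sqrt(3)*b*log(-b) + sqrt(3)*b*(-1 + log(3)) - k*exp(-b)


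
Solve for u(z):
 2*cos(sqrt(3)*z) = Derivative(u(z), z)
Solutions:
 u(z) = C1 + 2*sqrt(3)*sin(sqrt(3)*z)/3


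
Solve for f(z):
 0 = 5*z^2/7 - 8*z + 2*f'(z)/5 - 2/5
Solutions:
 f(z) = C1 - 25*z^3/42 + 10*z^2 + z


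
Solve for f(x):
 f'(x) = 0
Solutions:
 f(x) = C1


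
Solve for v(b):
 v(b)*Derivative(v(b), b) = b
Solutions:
 v(b) = -sqrt(C1 + b^2)
 v(b) = sqrt(C1 + b^2)


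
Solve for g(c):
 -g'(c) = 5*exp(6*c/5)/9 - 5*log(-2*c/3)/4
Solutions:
 g(c) = C1 + 5*c*log(-c)/4 + 5*c*(-log(3) - 1 + log(2))/4 - 25*exp(6*c/5)/54


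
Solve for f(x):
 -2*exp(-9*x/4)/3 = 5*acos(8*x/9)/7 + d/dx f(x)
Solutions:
 f(x) = C1 - 5*x*acos(8*x/9)/7 + 5*sqrt(81 - 64*x^2)/56 + 8*exp(-9*x/4)/27


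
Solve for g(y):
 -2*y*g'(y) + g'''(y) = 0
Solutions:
 g(y) = C1 + Integral(C2*airyai(2^(1/3)*y) + C3*airybi(2^(1/3)*y), y)


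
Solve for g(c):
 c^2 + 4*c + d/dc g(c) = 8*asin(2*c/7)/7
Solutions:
 g(c) = C1 - c^3/3 - 2*c^2 + 8*c*asin(2*c/7)/7 + 4*sqrt(49 - 4*c^2)/7


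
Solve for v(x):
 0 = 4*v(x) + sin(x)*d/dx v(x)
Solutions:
 v(x) = C1*(cos(x)^2 + 2*cos(x) + 1)/(cos(x)^2 - 2*cos(x) + 1)


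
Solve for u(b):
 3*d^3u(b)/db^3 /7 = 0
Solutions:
 u(b) = C1 + C2*b + C3*b^2


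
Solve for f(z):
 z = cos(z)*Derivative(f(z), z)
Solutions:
 f(z) = C1 + Integral(z/cos(z), z)


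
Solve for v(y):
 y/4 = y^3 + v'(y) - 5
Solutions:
 v(y) = C1 - y^4/4 + y^2/8 + 5*y


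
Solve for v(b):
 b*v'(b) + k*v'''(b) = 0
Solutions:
 v(b) = C1 + Integral(C2*airyai(b*(-1/k)^(1/3)) + C3*airybi(b*(-1/k)^(1/3)), b)


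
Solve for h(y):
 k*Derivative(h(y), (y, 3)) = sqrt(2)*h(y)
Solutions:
 h(y) = C1*exp(2^(1/6)*y*(1/k)^(1/3)) + C2*exp(2^(1/6)*y*(-1 + sqrt(3)*I)*(1/k)^(1/3)/2) + C3*exp(-2^(1/6)*y*(1 + sqrt(3)*I)*(1/k)^(1/3)/2)


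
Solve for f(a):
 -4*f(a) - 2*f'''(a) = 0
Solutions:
 f(a) = C3*exp(-2^(1/3)*a) + (C1*sin(2^(1/3)*sqrt(3)*a/2) + C2*cos(2^(1/3)*sqrt(3)*a/2))*exp(2^(1/3)*a/2)


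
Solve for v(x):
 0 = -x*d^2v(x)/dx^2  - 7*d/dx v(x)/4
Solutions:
 v(x) = C1 + C2/x^(3/4)


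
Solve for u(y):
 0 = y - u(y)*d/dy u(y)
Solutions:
 u(y) = -sqrt(C1 + y^2)
 u(y) = sqrt(C1 + y^2)


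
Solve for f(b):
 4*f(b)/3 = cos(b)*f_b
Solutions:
 f(b) = C1*(sin(b) + 1)^(2/3)/(sin(b) - 1)^(2/3)


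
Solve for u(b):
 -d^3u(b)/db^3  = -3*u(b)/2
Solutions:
 u(b) = C3*exp(2^(2/3)*3^(1/3)*b/2) + (C1*sin(2^(2/3)*3^(5/6)*b/4) + C2*cos(2^(2/3)*3^(5/6)*b/4))*exp(-2^(2/3)*3^(1/3)*b/4)


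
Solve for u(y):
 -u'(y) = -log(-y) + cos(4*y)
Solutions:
 u(y) = C1 + y*log(-y) - y - sin(4*y)/4


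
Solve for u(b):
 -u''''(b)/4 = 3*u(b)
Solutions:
 u(b) = (C1*sin(3^(1/4)*b) + C2*cos(3^(1/4)*b))*exp(-3^(1/4)*b) + (C3*sin(3^(1/4)*b) + C4*cos(3^(1/4)*b))*exp(3^(1/4)*b)


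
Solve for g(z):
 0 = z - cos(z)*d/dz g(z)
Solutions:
 g(z) = C1 + Integral(z/cos(z), z)


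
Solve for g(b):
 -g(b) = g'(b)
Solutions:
 g(b) = C1*exp(-b)


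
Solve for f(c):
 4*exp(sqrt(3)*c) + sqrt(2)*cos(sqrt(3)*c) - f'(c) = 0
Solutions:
 f(c) = C1 + 4*sqrt(3)*exp(sqrt(3)*c)/3 + sqrt(6)*sin(sqrt(3)*c)/3


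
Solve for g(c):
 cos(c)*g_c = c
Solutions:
 g(c) = C1 + Integral(c/cos(c), c)


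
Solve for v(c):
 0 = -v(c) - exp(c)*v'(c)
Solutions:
 v(c) = C1*exp(exp(-c))


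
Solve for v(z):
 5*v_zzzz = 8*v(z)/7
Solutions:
 v(z) = C1*exp(-70^(3/4)*z/35) + C2*exp(70^(3/4)*z/35) + C3*sin(70^(3/4)*z/35) + C4*cos(70^(3/4)*z/35)


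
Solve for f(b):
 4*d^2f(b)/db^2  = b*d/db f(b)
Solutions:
 f(b) = C1 + C2*erfi(sqrt(2)*b/4)


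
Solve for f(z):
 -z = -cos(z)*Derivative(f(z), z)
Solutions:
 f(z) = C1 + Integral(z/cos(z), z)


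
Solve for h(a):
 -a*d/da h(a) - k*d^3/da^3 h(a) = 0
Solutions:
 h(a) = C1 + Integral(C2*airyai(a*(-1/k)^(1/3)) + C3*airybi(a*(-1/k)^(1/3)), a)


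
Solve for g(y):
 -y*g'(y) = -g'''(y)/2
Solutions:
 g(y) = C1 + Integral(C2*airyai(2^(1/3)*y) + C3*airybi(2^(1/3)*y), y)


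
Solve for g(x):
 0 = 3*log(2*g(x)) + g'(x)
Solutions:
 Integral(1/(log(_y) + log(2)), (_y, g(x)))/3 = C1 - x


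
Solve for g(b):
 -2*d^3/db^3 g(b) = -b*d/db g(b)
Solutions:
 g(b) = C1 + Integral(C2*airyai(2^(2/3)*b/2) + C3*airybi(2^(2/3)*b/2), b)


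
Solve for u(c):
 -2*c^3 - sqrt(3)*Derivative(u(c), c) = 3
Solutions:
 u(c) = C1 - sqrt(3)*c^4/6 - sqrt(3)*c


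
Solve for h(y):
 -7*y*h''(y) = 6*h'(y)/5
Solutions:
 h(y) = C1 + C2*y^(29/35)


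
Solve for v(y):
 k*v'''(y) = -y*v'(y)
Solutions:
 v(y) = C1 + Integral(C2*airyai(y*(-1/k)^(1/3)) + C3*airybi(y*(-1/k)^(1/3)), y)


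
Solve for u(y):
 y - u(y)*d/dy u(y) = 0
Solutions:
 u(y) = -sqrt(C1 + y^2)
 u(y) = sqrt(C1 + y^2)


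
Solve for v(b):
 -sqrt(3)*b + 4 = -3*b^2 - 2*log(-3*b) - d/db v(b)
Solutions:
 v(b) = C1 - b^3 + sqrt(3)*b^2/2 - 2*b*log(-b) + 2*b*(-log(3) - 1)


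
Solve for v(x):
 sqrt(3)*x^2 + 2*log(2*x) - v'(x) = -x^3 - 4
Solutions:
 v(x) = C1 + x^4/4 + sqrt(3)*x^3/3 + 2*x*log(x) + x*log(4) + 2*x


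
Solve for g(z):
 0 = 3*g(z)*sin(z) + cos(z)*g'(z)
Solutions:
 g(z) = C1*cos(z)^3


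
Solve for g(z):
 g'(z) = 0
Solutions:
 g(z) = C1


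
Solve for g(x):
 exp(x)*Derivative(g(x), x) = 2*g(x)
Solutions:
 g(x) = C1*exp(-2*exp(-x))


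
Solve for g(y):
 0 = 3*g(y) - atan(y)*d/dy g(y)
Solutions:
 g(y) = C1*exp(3*Integral(1/atan(y), y))


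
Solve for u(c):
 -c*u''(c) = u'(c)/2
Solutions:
 u(c) = C1 + C2*sqrt(c)


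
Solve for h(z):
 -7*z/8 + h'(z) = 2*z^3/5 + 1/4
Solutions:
 h(z) = C1 + z^4/10 + 7*z^2/16 + z/4


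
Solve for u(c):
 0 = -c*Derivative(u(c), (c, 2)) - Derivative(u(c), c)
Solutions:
 u(c) = C1 + C2*log(c)


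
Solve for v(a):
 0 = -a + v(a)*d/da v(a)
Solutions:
 v(a) = -sqrt(C1 + a^2)
 v(a) = sqrt(C1 + a^2)


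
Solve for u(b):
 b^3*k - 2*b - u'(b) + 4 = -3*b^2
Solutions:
 u(b) = C1 + b^4*k/4 + b^3 - b^2 + 4*b


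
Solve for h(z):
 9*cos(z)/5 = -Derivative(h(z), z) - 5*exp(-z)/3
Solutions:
 h(z) = C1 - 9*sin(z)/5 + 5*exp(-z)/3


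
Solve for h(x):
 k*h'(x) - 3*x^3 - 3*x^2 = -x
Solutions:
 h(x) = C1 + 3*x^4/(4*k) + x^3/k - x^2/(2*k)


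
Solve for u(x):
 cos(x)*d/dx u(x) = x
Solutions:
 u(x) = C1 + Integral(x/cos(x), x)


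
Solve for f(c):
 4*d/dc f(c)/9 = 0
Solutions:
 f(c) = C1


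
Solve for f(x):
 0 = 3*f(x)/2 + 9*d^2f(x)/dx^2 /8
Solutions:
 f(x) = C1*sin(2*sqrt(3)*x/3) + C2*cos(2*sqrt(3)*x/3)


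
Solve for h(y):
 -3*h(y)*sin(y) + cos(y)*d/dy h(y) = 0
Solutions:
 h(y) = C1/cos(y)^3


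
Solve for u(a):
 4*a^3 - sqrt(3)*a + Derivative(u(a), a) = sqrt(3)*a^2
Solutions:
 u(a) = C1 - a^4 + sqrt(3)*a^3/3 + sqrt(3)*a^2/2


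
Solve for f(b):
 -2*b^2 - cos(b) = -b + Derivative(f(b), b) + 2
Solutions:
 f(b) = C1 - 2*b^3/3 + b^2/2 - 2*b - sin(b)


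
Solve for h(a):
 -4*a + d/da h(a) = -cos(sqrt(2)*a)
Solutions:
 h(a) = C1 + 2*a^2 - sqrt(2)*sin(sqrt(2)*a)/2


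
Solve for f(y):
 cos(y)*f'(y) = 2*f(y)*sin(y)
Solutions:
 f(y) = C1/cos(y)^2


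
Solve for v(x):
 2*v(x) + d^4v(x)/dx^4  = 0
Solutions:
 v(x) = (C1*sin(2^(3/4)*x/2) + C2*cos(2^(3/4)*x/2))*exp(-2^(3/4)*x/2) + (C3*sin(2^(3/4)*x/2) + C4*cos(2^(3/4)*x/2))*exp(2^(3/4)*x/2)


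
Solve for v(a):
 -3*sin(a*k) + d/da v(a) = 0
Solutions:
 v(a) = C1 - 3*cos(a*k)/k


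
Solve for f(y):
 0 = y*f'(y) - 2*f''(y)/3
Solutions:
 f(y) = C1 + C2*erfi(sqrt(3)*y/2)


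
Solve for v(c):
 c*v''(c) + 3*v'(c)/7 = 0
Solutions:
 v(c) = C1 + C2*c^(4/7)


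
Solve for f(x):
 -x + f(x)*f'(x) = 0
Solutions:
 f(x) = -sqrt(C1 + x^2)
 f(x) = sqrt(C1 + x^2)


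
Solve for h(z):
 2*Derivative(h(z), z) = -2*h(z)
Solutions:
 h(z) = C1*exp(-z)


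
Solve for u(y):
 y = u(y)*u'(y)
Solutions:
 u(y) = -sqrt(C1 + y^2)
 u(y) = sqrt(C1 + y^2)


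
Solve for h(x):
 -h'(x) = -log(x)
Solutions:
 h(x) = C1 + x*log(x) - x


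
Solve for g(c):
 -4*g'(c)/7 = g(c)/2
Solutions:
 g(c) = C1*exp(-7*c/8)


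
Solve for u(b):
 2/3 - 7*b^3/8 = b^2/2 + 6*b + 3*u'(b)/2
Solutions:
 u(b) = C1 - 7*b^4/48 - b^3/9 - 2*b^2 + 4*b/9


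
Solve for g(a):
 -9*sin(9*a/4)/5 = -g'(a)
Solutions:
 g(a) = C1 - 4*cos(9*a/4)/5


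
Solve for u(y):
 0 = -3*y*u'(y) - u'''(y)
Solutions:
 u(y) = C1 + Integral(C2*airyai(-3^(1/3)*y) + C3*airybi(-3^(1/3)*y), y)


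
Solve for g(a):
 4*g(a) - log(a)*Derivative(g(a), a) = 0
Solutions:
 g(a) = C1*exp(4*li(a))


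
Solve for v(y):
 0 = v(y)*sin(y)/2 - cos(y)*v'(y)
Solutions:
 v(y) = C1/sqrt(cos(y))


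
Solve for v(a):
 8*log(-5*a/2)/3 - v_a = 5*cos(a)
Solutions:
 v(a) = C1 + 8*a*log(-a)/3 - 8*a/3 - 8*a*log(2)/3 + 8*a*log(5)/3 - 5*sin(a)


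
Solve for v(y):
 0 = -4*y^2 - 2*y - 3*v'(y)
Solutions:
 v(y) = C1 - 4*y^3/9 - y^2/3


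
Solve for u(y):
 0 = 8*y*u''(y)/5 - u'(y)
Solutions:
 u(y) = C1 + C2*y^(13/8)


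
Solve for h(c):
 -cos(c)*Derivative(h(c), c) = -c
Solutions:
 h(c) = C1 + Integral(c/cos(c), c)


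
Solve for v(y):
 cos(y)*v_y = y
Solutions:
 v(y) = C1 + Integral(y/cos(y), y)


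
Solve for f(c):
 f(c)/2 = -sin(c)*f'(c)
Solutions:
 f(c) = C1*(cos(c) + 1)^(1/4)/(cos(c) - 1)^(1/4)


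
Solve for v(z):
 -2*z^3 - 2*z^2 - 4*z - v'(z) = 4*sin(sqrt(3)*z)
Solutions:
 v(z) = C1 - z^4/2 - 2*z^3/3 - 2*z^2 + 4*sqrt(3)*cos(sqrt(3)*z)/3


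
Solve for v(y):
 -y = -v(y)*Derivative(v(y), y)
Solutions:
 v(y) = -sqrt(C1 + y^2)
 v(y) = sqrt(C1 + y^2)


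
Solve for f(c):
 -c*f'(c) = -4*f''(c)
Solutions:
 f(c) = C1 + C2*erfi(sqrt(2)*c/4)


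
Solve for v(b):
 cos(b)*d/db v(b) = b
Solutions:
 v(b) = C1 + Integral(b/cos(b), b)


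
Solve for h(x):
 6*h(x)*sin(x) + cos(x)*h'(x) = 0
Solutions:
 h(x) = C1*cos(x)^6


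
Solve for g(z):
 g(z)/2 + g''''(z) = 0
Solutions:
 g(z) = (C1*sin(2^(1/4)*z/2) + C2*cos(2^(1/4)*z/2))*exp(-2^(1/4)*z/2) + (C3*sin(2^(1/4)*z/2) + C4*cos(2^(1/4)*z/2))*exp(2^(1/4)*z/2)


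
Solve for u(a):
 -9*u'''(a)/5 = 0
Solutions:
 u(a) = C1 + C2*a + C3*a^2


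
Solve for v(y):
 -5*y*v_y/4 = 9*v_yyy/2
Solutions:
 v(y) = C1 + Integral(C2*airyai(-60^(1/3)*y/6) + C3*airybi(-60^(1/3)*y/6), y)


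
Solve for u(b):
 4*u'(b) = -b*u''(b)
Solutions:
 u(b) = C1 + C2/b^3


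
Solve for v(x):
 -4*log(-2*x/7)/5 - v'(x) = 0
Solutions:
 v(x) = C1 - 4*x*log(-x)/5 + 4*x*(-log(2) + 1 + log(7))/5


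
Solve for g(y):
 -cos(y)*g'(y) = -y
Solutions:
 g(y) = C1 + Integral(y/cos(y), y)


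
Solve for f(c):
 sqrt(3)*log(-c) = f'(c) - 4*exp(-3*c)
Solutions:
 f(c) = C1 + sqrt(3)*c*log(-c) - sqrt(3)*c - 4*exp(-3*c)/3


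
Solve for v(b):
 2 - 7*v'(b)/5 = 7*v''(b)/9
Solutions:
 v(b) = C1 + C2*exp(-9*b/5) + 10*b/7


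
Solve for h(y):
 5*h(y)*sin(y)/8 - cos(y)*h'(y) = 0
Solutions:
 h(y) = C1/cos(y)^(5/8)


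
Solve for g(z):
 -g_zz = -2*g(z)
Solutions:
 g(z) = C1*exp(-sqrt(2)*z) + C2*exp(sqrt(2)*z)


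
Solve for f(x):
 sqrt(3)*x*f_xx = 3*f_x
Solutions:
 f(x) = C1 + C2*x^(1 + sqrt(3))


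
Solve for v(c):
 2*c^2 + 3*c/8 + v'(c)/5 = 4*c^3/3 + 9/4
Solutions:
 v(c) = C1 + 5*c^4/3 - 10*c^3/3 - 15*c^2/16 + 45*c/4


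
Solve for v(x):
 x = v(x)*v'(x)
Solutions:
 v(x) = -sqrt(C1 + x^2)
 v(x) = sqrt(C1 + x^2)


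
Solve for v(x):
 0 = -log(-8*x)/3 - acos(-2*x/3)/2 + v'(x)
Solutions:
 v(x) = C1 + x*log(-x)/3 + x*acos(-2*x/3)/2 - x/3 + x*log(2) + sqrt(9 - 4*x^2)/4


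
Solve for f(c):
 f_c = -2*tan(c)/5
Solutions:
 f(c) = C1 + 2*log(cos(c))/5


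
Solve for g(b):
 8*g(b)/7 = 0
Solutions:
 g(b) = 0


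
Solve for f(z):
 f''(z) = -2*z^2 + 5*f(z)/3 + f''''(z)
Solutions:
 f(z) = 6*z^2/5 + (C1*sin(3^(3/4)*5^(1/4)*z*sin(atan(sqrt(51)/3)/2)/3) + C2*cos(3^(3/4)*5^(1/4)*z*sin(atan(sqrt(51)/3)/2)/3))*exp(-3^(3/4)*5^(1/4)*z*cos(atan(sqrt(51)/3)/2)/3) + (C3*sin(3^(3/4)*5^(1/4)*z*sin(atan(sqrt(51)/3)/2)/3) + C4*cos(3^(3/4)*5^(1/4)*z*sin(atan(sqrt(51)/3)/2)/3))*exp(3^(3/4)*5^(1/4)*z*cos(atan(sqrt(51)/3)/2)/3) + 36/25


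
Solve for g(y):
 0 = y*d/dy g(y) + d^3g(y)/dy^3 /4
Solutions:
 g(y) = C1 + Integral(C2*airyai(-2^(2/3)*y) + C3*airybi(-2^(2/3)*y), y)


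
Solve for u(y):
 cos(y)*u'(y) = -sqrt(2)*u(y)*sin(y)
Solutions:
 u(y) = C1*cos(y)^(sqrt(2))


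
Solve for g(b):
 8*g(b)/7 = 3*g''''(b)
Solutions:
 g(b) = C1*exp(-42^(3/4)*b/21) + C2*exp(42^(3/4)*b/21) + C3*sin(42^(3/4)*b/21) + C4*cos(42^(3/4)*b/21)


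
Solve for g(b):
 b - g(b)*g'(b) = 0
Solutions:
 g(b) = -sqrt(C1 + b^2)
 g(b) = sqrt(C1 + b^2)


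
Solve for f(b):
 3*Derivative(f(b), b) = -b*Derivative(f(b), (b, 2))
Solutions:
 f(b) = C1 + C2/b^2


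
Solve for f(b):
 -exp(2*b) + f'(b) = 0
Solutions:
 f(b) = C1 + exp(2*b)/2


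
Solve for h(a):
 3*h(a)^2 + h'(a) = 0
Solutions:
 h(a) = 1/(C1 + 3*a)


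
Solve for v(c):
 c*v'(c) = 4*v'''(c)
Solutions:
 v(c) = C1 + Integral(C2*airyai(2^(1/3)*c/2) + C3*airybi(2^(1/3)*c/2), c)


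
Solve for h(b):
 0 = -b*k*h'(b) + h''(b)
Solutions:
 h(b) = Piecewise((-sqrt(2)*sqrt(pi)*C1*erf(sqrt(2)*b*sqrt(-k)/2)/(2*sqrt(-k)) - C2, (k > 0) | (k < 0)), (-C1*b - C2, True))


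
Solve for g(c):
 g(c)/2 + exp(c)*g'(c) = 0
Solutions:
 g(c) = C1*exp(exp(-c)/2)


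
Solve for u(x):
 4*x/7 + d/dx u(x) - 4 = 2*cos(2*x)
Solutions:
 u(x) = C1 - 2*x^2/7 + 4*x + 2*sin(x)*cos(x)


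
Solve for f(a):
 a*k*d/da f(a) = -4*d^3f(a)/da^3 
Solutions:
 f(a) = C1 + Integral(C2*airyai(2^(1/3)*a*(-k)^(1/3)/2) + C3*airybi(2^(1/3)*a*(-k)^(1/3)/2), a)


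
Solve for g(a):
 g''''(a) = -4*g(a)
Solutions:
 g(a) = (C1*sin(a) + C2*cos(a))*exp(-a) + (C3*sin(a) + C4*cos(a))*exp(a)


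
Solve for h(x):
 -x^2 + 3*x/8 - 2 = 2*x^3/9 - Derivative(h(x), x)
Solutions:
 h(x) = C1 + x^4/18 + x^3/3 - 3*x^2/16 + 2*x


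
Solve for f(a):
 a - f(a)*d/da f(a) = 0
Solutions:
 f(a) = -sqrt(C1 + a^2)
 f(a) = sqrt(C1 + a^2)


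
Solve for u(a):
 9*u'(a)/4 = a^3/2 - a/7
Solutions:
 u(a) = C1 + a^4/18 - 2*a^2/63


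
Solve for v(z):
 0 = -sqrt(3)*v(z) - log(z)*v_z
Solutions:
 v(z) = C1*exp(-sqrt(3)*li(z))


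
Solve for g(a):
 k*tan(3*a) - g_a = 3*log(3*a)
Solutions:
 g(a) = C1 - 3*a*log(a) - 3*a*log(3) + 3*a - k*log(cos(3*a))/3


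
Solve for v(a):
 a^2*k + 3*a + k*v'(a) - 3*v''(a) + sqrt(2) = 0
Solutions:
 v(a) = C1 + C2*exp(a*k/3) - a^3/3 - 9*a^2/(2*k) - sqrt(2)*a/k - 27*a/k^2


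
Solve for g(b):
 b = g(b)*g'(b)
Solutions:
 g(b) = -sqrt(C1 + b^2)
 g(b) = sqrt(C1 + b^2)


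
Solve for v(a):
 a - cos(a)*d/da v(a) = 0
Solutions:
 v(a) = C1 + Integral(a/cos(a), a)


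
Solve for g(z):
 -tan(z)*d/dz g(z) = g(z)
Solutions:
 g(z) = C1/sin(z)


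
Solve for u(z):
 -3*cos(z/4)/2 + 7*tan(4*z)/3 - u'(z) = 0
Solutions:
 u(z) = C1 - 7*log(cos(4*z))/12 - 6*sin(z/4)


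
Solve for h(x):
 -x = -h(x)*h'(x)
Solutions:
 h(x) = -sqrt(C1 + x^2)
 h(x) = sqrt(C1 + x^2)


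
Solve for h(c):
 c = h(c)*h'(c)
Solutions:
 h(c) = -sqrt(C1 + c^2)
 h(c) = sqrt(C1 + c^2)


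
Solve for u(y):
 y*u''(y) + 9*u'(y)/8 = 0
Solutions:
 u(y) = C1 + C2/y^(1/8)


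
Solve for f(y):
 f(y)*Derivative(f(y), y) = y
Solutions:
 f(y) = -sqrt(C1 + y^2)
 f(y) = sqrt(C1 + y^2)


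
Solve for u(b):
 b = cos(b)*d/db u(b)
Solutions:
 u(b) = C1 + Integral(b/cos(b), b)


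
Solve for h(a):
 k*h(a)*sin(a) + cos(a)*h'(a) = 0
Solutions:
 h(a) = C1*exp(k*log(cos(a)))


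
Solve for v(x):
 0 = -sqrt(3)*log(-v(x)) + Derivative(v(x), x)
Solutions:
 -li(-v(x)) = C1 + sqrt(3)*x


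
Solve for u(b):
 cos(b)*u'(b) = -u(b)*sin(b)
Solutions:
 u(b) = C1*cos(b)


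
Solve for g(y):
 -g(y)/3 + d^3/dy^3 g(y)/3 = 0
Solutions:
 g(y) = C3*exp(y) + (C1*sin(sqrt(3)*y/2) + C2*cos(sqrt(3)*y/2))*exp(-y/2)


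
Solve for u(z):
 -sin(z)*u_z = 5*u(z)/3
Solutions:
 u(z) = C1*(cos(z) + 1)^(5/6)/(cos(z) - 1)^(5/6)


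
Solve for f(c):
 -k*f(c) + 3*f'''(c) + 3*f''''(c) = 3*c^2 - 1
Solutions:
 f(c) = C1*exp(c*Piecewise((-sqrt(-3^(2/3)*k^(1/3)/3 + 1/4)/2 - sqrt(3^(2/3)*k^(1/3)/3 + 1/2 + 1/(4*sqrt(-3^(2/3)*k^(1/3)/3 + 1/4)))/2 - 1/4, Eq(k, 0)), (-sqrt(-2*k/(9*(-k/48 + sqrt(k^3/729 + k^2/2304))^(1/3)) + 2*(-k/48 + sqrt(k^3/729 + k^2/2304))^(1/3) + 1/4)/2 - sqrt(2*k/(9*(-k/48 + sqrt(k^3/729 + k^2/2304))^(1/3)) - 2*(-k/48 + sqrt(k^3/729 + k^2/2304))^(1/3) + 1/2 + 1/(4*sqrt(-2*k/(9*(-k/48 + sqrt(k^3/729 + k^2/2304))^(1/3)) + 2*(-k/48 + sqrt(k^3/729 + k^2/2304))^(1/3) + 1/4)))/2 - 1/4, True))) + C2*exp(c*Piecewise((-sqrt(-3^(2/3)*k^(1/3)/3 + 1/4)/2 + sqrt(3^(2/3)*k^(1/3)/3 + 1/2 + 1/(4*sqrt(-3^(2/3)*k^(1/3)/3 + 1/4)))/2 - 1/4, Eq(k, 0)), (-sqrt(-2*k/(9*(-k/48 + sqrt(k^3/729 + k^2/2304))^(1/3)) + 2*(-k/48 + sqrt(k^3/729 + k^2/2304))^(1/3) + 1/4)/2 + sqrt(2*k/(9*(-k/48 + sqrt(k^3/729 + k^2/2304))^(1/3)) - 2*(-k/48 + sqrt(k^3/729 + k^2/2304))^(1/3) + 1/2 + 1/(4*sqrt(-2*k/(9*(-k/48 + sqrt(k^3/729 + k^2/2304))^(1/3)) + 2*(-k/48 + sqrt(k^3/729 + k^2/2304))^(1/3) + 1/4)))/2 - 1/4, True))) + C3*exp(c*Piecewise((sqrt(-3^(2/3)*k^(1/3)/3 + 1/4)/2 - sqrt(3^(2/3)*k^(1/3)/3 + 1/2 - 1/(4*sqrt(-3^(2/3)*k^(1/3)/3 + 1/4)))/2 - 1/4, Eq(k, 0)), (sqrt(-2*k/(9*(-k/48 + sqrt(k^3/729 + k^2/2304))^(1/3)) + 2*(-k/48 + sqrt(k^3/729 + k^2/2304))^(1/3) + 1/4)/2 - sqrt(2*k/(9*(-k/48 + sqrt(k^3/729 + k^2/2304))^(1/3)) - 2*(-k/48 + sqrt(k^3/729 + k^2/2304))^(1/3) + 1/2 - 1/(4*sqrt(-2*k/(9*(-k/48 + sqrt(k^3/729 + k^2/2304))^(1/3)) + 2*(-k/48 + sqrt(k^3/729 + k^2/2304))^(1/3) + 1/4)))/2 - 1/4, True))) + C4*exp(c*Piecewise((sqrt(-3^(2/3)*k^(1/3)/3 + 1/4)/2 + sqrt(3^(2/3)*k^(1/3)/3 + 1/2 - 1/(4*sqrt(-3^(2/3)*k^(1/3)/3 + 1/4)))/2 - 1/4, Eq(k, 0)), (sqrt(-2*k/(9*(-k/48 + sqrt(k^3/729 + k^2/2304))^(1/3)) + 2*(-k/48 + sqrt(k^3/729 + k^2/2304))^(1/3) + 1/4)/2 + sqrt(2*k/(9*(-k/48 + sqrt(k^3/729 + k^2/2304))^(1/3)) - 2*(-k/48 + sqrt(k^3/729 + k^2/2304))^(1/3) + 1/2 - 1/(4*sqrt(-2*k/(9*(-k/48 + sqrt(k^3/729 + k^2/2304))^(1/3)) + 2*(-k/48 + sqrt(k^3/729 + k^2/2304))^(1/3) + 1/4)))/2 - 1/4, True))) - 3*c^2/k + 1/k
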